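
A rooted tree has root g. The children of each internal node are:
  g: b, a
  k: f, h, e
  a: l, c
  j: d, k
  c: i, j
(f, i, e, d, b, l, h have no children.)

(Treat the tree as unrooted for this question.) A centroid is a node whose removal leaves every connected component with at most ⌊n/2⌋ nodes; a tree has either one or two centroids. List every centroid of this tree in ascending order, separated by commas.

c, j

Removing c splits the tree into components of sizes 6, 4, 1; the largest is 6 ≤ ⌊12/2⌋ = 6.
Its neighbour j also leaves a largest component of size 6, so both are centroids.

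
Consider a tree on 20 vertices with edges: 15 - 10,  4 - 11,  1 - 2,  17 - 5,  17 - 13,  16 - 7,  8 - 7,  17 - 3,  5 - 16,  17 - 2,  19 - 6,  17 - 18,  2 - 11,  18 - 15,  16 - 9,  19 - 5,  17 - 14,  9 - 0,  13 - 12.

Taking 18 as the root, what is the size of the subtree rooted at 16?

5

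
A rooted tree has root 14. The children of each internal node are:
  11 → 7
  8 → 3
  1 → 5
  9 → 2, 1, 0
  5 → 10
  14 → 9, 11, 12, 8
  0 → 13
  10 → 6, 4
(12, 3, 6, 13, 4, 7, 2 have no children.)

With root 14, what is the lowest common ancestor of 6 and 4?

10

Path 6→root: 6 10 5 1 9 14; path 4→root: 4 10 5 1 9 14.
First common node: 10.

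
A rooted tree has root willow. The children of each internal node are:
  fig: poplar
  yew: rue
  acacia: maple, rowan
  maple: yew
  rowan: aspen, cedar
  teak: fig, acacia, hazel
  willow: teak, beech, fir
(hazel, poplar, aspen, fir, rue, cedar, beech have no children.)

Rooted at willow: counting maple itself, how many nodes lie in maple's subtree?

maple's subtree: {maple, yew, rue}, size 3.

3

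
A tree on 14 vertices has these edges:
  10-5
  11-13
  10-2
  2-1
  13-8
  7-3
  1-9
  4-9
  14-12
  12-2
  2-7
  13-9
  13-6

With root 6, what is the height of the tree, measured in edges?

6

The longest root-to-leaf path is 6 → 13 → 9 → 1 → 2 → 12 → 14 (6 edges).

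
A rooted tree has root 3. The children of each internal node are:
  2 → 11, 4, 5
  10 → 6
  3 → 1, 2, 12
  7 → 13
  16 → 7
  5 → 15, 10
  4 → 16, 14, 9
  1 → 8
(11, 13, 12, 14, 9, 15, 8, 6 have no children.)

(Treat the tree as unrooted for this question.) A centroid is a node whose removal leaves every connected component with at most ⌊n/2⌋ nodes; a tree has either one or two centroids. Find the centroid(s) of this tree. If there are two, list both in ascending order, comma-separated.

2

Delete 2: the remaining components have sizes 6, 4, 4, 1. Max 6 ≤ 8, so 2 is a centroid.
Every other node leaves some component of size > 8, so the centroid is unique.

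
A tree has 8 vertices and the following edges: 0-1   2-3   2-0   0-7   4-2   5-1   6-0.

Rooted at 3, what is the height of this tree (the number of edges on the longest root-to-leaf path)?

4

5 sits deepest: 3 → 2 → 0 → 1 → 5 — 4 edges from the root.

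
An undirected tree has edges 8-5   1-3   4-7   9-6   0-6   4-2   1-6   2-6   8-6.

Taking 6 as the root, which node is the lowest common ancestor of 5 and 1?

Path 5→root: 5 8 6; path 1→root: 1 6.
First common node: 6.

6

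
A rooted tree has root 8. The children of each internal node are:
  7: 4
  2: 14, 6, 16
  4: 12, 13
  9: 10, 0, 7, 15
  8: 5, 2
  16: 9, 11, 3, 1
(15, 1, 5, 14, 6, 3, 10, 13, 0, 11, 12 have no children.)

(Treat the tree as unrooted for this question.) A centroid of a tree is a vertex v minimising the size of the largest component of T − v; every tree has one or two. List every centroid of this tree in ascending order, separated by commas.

16

Removing 16 splits the tree into components of sizes 8, 5, 1, 1, 1; the largest is 8 ≤ ⌊17/2⌋ = 8.
Every other node leaves some component of size > 8, so the centroid is unique.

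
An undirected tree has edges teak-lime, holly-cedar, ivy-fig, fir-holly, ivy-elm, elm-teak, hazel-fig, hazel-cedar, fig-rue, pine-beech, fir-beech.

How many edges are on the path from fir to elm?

6

Walking from fir: fir–holly–cedar–hazel–fig–ivy–elm. Length 6.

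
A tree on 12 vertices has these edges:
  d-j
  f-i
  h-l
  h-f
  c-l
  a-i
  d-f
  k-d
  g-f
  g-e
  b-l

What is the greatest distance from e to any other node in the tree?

5

A farthest node from e is c (b also at distance 5).
The path e – g – f – h – l – c has 5 edges.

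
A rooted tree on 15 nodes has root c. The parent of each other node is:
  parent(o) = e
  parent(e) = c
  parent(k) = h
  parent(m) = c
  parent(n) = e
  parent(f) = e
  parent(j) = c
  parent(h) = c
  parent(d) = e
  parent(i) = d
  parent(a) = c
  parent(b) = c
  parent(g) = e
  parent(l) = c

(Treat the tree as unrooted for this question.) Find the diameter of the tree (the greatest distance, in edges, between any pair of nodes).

5

A longest path is i-d-e-c-h-k, with 5 edges.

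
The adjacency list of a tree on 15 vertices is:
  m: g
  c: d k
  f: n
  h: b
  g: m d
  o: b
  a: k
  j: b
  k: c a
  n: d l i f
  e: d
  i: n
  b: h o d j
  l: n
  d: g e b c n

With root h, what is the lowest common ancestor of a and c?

c

Ancestors of a (toward the root): a, k, c, d, b, h.
Ancestors of c: c, d, b, h.
The deepest node appearing in both lists is c.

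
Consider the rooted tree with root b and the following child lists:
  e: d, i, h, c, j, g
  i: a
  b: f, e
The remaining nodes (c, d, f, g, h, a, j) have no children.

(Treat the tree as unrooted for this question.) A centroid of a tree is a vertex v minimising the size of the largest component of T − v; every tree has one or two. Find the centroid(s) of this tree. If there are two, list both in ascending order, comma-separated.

e

Removing e splits the tree into components of sizes 2, 2, 1, 1, 1, 1, 1; the largest is 2 ≤ ⌊10/2⌋ = 5.
Every other node leaves some component of size > 5, so the centroid is unique.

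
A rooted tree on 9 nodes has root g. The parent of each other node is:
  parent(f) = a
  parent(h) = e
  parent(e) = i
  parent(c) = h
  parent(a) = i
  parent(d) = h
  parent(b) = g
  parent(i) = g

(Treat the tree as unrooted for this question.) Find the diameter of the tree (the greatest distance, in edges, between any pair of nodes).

5

Starting from d, a farthest node is f at distance 5.
One longest path: d–h–e–i–a–f.
So the diameter is 5.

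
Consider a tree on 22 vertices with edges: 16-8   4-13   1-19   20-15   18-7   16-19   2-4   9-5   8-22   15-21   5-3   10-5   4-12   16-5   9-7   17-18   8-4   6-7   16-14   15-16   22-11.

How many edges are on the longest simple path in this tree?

8

BFS from 17 reaches 2 last, at distance 8; BFS from 2 confirms no node is farther.
Path: 17 - 18 - 7 - 9 - 5 - 16 - 8 - 4 - 2.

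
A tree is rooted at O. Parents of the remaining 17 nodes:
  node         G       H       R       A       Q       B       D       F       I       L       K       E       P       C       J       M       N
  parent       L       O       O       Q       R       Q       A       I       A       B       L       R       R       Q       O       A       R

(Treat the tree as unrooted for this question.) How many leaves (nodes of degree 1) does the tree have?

11

Degree-1 nodes: C, D, E, F, G, H, J, K, M, N, P — 11 of them.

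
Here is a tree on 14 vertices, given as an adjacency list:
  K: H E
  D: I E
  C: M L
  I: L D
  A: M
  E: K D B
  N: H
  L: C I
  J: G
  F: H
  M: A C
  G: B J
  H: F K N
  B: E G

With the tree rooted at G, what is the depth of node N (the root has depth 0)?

5

G → B → E → K → H → N — 5 edges.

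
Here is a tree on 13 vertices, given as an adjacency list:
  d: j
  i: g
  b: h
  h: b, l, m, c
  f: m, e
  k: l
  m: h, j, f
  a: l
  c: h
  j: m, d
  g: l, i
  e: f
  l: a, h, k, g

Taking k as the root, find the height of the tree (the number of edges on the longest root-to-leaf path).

5

The longest root-to-leaf path is k → l → h → m → j → d (5 edges).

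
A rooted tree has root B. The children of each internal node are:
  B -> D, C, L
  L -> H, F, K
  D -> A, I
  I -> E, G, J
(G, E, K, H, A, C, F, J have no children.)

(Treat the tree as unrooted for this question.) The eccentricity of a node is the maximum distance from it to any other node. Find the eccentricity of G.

A farthest node from G is H (K, F also at distance 5).
The path G–I–D–B–L–H has 5 edges.

5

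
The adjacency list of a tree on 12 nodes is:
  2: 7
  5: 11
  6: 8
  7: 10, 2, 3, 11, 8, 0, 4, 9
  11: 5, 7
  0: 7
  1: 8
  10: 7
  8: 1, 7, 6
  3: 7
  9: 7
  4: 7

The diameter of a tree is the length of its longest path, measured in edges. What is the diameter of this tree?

4

Starting from 1, a farthest node is 5 at distance 4.
One longest path: 1 – 8 – 7 – 11 – 5.
So the diameter is 4.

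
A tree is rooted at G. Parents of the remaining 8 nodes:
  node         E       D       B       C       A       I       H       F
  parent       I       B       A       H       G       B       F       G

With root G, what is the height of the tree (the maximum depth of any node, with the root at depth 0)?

4

The longest root-to-leaf path is G–A–B–I–E (4 edges).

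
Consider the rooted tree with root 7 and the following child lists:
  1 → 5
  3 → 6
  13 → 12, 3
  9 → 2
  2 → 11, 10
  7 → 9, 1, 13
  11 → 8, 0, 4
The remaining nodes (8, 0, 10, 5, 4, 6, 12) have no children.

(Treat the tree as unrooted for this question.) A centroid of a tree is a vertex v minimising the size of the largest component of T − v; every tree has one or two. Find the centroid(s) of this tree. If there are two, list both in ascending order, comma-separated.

7, 9

If 9 is removed the pieces have sizes 7, 6, all ≤ ⌊14/2⌋ = 7.
7 is adjacent to 9 and is also a centroid (the largest component after removing it is likewise 7).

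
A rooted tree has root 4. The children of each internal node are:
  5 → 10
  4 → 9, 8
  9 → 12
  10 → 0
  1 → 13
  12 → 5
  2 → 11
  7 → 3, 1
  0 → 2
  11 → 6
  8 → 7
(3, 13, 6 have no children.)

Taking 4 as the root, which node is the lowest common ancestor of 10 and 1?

Path 10→root: 10 5 12 9 4; path 1→root: 1 7 8 4.
First common node: 4.

4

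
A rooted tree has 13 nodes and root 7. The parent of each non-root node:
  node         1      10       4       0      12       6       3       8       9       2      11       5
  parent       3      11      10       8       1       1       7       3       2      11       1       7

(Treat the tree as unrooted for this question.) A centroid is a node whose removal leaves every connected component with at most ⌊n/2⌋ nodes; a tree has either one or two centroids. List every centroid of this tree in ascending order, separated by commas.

1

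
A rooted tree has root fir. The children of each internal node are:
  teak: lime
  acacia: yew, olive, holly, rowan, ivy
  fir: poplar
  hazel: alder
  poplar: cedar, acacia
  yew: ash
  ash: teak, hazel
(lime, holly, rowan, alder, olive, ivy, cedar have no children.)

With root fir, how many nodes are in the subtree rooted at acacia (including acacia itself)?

11

Descendants of acacia (including itself): acacia, yew, ivy, holly, olive, rowan, ash, hazel, teak, alder, lime. That's 11.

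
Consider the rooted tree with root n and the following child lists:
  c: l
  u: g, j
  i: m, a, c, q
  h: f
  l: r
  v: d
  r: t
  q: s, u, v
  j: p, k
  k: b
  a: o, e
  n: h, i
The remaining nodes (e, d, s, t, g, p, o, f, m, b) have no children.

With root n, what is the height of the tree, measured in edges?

b sits deepest: n – i – q – u – j – k – b — 6 edges from the root.

6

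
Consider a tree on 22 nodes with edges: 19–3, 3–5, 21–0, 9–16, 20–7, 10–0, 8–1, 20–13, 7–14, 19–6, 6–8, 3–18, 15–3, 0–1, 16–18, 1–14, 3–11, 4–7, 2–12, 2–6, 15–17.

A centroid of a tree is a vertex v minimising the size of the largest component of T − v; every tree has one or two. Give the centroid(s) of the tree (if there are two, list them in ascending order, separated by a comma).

6

If 6 is removed the pieces have sizes 10, 9, 2, all ≤ ⌊22/2⌋ = 11.
Every other node leaves some component of size > 11, so the centroid is unique.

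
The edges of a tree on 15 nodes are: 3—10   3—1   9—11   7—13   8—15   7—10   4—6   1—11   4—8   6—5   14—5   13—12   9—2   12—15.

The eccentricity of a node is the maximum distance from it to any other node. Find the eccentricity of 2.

A farthest node from 2 is 14.
The path 2 – 9 – 11 – 1 – 3 – 10 – 7 – 13 – 12 – 15 – 8 – 4 – 6 – 5 – 14 has 14 edges.

14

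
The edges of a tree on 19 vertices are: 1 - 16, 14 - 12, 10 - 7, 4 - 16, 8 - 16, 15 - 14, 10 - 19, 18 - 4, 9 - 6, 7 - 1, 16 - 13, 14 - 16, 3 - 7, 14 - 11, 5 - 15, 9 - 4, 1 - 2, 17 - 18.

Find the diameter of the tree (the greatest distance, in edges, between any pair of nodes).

7

BFS from 19 reaches 17 last, at distance 7; BFS from 17 confirms no node is farther.
Path: 19-10-7-1-16-4-18-17.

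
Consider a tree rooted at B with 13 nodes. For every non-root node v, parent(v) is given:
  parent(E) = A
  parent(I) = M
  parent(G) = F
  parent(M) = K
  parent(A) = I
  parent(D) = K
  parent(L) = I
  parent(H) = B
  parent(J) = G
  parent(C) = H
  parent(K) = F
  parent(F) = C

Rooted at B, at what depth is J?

5

Climbing from J to the root: J – G – F – C – H – B. That's 5 steps.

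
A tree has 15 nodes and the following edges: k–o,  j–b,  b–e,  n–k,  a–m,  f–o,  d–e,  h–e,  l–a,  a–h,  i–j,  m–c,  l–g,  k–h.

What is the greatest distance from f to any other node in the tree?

Distances from f peak at 7, attained at i.
f – o – k – h – e – b – j – i

7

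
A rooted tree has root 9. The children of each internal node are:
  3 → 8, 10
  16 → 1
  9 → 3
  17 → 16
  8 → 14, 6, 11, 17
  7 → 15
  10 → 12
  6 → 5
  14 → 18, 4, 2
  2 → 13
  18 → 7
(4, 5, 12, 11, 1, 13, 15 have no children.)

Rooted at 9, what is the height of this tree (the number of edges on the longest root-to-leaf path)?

6

15 sits deepest: 9 – 3 – 8 – 14 – 18 – 7 – 15 — 6 edges from the root.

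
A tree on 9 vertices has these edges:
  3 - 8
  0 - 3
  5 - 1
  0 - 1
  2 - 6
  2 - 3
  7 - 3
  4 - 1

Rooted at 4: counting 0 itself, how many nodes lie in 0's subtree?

6

The subtree rooted at 0 contains: 0, 3, 2, 7, 8, 6 — 6 nodes.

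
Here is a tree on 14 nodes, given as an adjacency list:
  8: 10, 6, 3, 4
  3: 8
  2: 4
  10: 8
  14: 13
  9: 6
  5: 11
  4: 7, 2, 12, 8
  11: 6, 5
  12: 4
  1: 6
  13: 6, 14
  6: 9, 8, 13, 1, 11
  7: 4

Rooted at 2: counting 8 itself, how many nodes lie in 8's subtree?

10

Descendants of 8 (including itself): 8, 6, 3, 10, 1, 11, 9, 13, 5, 14. That's 10.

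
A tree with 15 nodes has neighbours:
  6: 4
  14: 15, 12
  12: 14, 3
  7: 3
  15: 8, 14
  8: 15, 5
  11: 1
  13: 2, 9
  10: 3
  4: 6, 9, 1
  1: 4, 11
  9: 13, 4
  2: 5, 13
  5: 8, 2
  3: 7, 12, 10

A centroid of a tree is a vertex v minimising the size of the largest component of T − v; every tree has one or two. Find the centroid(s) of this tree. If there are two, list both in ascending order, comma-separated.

If 5 is removed the pieces have sizes 7, 7, all ≤ ⌊15/2⌋ = 7.
No neighbour of 5 does as well, so 5 is the unique centroid.

5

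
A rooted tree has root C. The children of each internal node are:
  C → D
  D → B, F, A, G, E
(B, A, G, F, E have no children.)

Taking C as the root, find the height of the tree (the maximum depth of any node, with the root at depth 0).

2

G sits deepest: C–D–G — 2 edges from the root.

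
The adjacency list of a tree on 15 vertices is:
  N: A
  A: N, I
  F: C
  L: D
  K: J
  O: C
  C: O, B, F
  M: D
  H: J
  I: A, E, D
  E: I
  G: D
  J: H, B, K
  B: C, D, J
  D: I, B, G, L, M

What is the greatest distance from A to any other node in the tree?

5

Distances from A peak at 5, attained at H (K, F, O also at distance 5).
A–I–D–B–J–H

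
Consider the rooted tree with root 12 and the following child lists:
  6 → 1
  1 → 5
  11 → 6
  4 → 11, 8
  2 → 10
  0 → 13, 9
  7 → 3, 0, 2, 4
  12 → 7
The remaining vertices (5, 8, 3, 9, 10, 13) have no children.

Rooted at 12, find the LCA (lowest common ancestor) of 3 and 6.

Path 3→root: 3 7 12; path 6→root: 6 11 4 7 12.
First common node: 7.

7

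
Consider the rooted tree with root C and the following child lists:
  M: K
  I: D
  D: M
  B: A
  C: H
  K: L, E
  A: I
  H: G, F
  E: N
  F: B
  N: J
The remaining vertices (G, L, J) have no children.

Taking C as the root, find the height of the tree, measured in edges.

11

J sits deepest: C → H → F → B → A → I → D → M → K → E → N → J — 11 edges from the root.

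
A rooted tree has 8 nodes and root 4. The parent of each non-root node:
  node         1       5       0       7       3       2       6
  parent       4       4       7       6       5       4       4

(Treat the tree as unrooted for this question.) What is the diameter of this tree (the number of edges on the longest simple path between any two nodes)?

5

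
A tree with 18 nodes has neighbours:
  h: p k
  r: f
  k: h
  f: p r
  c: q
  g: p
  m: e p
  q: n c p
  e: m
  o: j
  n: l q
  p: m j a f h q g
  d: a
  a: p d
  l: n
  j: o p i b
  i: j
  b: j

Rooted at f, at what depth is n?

3

Climbing from n to the root: n–q–p–f. That's 3 steps.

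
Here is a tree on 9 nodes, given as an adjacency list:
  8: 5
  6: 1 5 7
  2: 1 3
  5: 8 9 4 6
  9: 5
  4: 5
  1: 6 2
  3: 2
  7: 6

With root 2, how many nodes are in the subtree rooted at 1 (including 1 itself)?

7

Descendants of 1 (including itself): 1, 6, 7, 5, 4, 9, 8. That's 7.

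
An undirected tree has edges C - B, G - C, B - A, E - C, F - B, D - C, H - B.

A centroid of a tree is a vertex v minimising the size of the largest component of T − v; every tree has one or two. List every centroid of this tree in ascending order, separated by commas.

B, C

Delete C: the remaining components have sizes 4, 1, 1, 1. Max 4 ≤ 4, so C is a centroid.
B is adjacent to C and is also a centroid (the largest component after removing it is likewise 4).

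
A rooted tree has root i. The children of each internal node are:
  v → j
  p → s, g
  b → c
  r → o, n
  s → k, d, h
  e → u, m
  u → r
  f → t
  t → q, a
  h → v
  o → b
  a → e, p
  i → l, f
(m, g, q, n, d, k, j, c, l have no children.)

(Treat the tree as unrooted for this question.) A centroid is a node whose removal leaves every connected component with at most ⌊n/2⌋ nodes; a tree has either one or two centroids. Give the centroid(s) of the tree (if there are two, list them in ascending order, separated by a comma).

a

Delete a: the remaining components have sizes 8, 8, 5. Max 8 ≤ 11, so a is a centroid.
No neighbour of a does as well, so a is the unique centroid.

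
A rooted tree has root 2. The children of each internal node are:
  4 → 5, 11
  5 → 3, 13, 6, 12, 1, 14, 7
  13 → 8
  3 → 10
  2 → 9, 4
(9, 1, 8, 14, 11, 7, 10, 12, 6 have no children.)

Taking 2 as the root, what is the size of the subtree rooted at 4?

4's subtree: {4, 5, 11, 12, 13, 3, 7, 6, 14, 1, 8, 10}, size 12.

12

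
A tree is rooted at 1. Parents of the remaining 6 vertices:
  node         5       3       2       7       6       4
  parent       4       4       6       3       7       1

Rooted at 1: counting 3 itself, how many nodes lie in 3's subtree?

4

The subtree rooted at 3 contains: 3, 7, 6, 2 — 4 nodes.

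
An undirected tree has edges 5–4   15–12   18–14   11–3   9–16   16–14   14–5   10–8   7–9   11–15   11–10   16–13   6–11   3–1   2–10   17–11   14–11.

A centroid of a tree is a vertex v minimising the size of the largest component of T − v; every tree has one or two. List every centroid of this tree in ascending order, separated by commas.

Removing 11 splits the tree into components of sizes 8, 3, 2, 2, 1, 1; the largest is 8 ≤ ⌊18/2⌋ = 9.
Every other node leaves some component of size > 9, so the centroid is unique.

11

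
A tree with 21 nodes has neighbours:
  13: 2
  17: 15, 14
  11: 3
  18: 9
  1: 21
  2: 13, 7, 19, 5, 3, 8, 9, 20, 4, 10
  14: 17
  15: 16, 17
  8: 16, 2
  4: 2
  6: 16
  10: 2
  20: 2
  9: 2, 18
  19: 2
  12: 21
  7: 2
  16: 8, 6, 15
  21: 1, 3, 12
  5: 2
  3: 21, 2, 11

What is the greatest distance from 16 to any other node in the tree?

5

Distances from 16 peak at 5, attained at 1 (12 also at distance 5).
16–8–2–3–21–1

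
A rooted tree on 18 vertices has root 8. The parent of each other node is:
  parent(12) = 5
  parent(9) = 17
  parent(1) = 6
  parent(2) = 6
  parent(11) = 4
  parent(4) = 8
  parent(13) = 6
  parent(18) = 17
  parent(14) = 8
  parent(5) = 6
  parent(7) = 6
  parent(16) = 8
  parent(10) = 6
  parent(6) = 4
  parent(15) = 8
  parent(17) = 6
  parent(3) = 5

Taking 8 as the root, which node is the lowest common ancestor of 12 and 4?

12's ancestor chain is 12, 5, 6, 4, 8 and 4's is 4, 8; they first meet at 4.

4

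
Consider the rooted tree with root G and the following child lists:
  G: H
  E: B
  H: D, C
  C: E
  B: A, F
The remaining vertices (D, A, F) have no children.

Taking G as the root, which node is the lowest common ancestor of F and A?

B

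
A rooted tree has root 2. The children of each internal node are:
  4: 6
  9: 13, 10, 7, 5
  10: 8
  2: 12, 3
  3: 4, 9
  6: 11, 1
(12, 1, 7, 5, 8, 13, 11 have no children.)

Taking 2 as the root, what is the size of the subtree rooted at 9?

6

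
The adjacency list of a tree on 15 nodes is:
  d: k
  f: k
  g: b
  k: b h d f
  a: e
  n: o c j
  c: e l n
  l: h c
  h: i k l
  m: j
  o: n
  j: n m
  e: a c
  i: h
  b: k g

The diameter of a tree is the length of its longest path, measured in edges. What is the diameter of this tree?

Starting from m, a farthest node is g at distance 8.
One longest path: m-j-n-c-l-h-k-b-g.
So the diameter is 8.

8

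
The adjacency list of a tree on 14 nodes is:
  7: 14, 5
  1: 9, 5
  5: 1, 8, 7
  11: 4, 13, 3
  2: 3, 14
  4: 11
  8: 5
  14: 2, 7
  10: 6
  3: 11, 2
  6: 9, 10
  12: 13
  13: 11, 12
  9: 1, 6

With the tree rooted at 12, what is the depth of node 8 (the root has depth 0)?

Path from 12 to 8: 12 – 13 – 11 – 3 – 2 – 14 – 7 – 5 – 8, which has 8 edges.

8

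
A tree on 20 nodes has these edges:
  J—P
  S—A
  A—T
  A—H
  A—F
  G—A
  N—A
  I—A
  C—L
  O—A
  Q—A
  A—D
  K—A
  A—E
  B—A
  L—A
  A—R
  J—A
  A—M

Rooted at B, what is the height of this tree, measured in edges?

The longest root-to-leaf path is B → A → J → P (3 edges).

3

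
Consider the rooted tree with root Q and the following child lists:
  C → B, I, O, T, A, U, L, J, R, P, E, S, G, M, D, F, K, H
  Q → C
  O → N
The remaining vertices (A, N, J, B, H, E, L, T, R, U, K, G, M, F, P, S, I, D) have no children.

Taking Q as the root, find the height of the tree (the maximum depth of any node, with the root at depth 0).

3

N sits deepest: Q → C → O → N — 3 edges from the root.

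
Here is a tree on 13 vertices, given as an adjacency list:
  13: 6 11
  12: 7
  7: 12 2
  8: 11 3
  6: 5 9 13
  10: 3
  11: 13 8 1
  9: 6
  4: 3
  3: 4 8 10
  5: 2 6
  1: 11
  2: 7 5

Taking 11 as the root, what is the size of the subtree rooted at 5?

4

Descendants of 5 (including itself): 5, 2, 7, 12. That's 4.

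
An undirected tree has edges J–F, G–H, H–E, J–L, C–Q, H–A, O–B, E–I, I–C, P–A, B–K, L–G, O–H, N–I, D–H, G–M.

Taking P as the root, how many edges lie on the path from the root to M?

Path from P to M: P → A → H → G → M, which has 4 edges.

4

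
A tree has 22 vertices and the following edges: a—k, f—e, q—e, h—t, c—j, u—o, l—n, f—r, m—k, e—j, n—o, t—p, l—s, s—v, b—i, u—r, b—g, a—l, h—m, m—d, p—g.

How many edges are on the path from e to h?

10

e–f–r–u–o–n–l–a–k–m–h: 10 edges.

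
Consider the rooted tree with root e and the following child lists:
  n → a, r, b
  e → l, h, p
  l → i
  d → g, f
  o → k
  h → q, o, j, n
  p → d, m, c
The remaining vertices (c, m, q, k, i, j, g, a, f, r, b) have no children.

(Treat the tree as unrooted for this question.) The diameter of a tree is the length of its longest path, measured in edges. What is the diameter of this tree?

6

A longest path is k – o – h – e – p – d – g, with 6 edges.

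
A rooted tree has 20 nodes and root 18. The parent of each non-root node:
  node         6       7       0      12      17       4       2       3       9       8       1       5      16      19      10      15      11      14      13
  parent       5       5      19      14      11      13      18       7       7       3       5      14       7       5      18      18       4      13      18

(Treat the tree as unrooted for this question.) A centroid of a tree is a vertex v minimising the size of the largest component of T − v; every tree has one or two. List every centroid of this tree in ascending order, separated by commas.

Removing 5 splits the tree into components of sizes 10, 5, 2, 1, 1; the largest is 10 ≤ ⌊20/2⌋ = 10.
14 is adjacent to 5 and is also a centroid (the largest component after removing it is likewise 10).

5, 14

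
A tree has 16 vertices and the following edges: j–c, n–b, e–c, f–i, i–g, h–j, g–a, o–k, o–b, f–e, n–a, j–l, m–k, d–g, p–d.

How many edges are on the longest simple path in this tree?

12

Starting from m, a farthest node is l at distance 12.
One longest path: m – k – o – b – n – a – g – i – f – e – c – j – l.
So the diameter is 12.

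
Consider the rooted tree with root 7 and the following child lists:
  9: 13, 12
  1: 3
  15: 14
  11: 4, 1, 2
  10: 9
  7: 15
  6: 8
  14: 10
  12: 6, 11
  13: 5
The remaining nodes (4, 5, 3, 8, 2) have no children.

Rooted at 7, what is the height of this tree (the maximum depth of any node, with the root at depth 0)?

8

A deepest node is 3, reached by 7 → 15 → 14 → 10 → 9 → 12 → 11 → 1 → 3.
That path has 8 edges, so the height is 8.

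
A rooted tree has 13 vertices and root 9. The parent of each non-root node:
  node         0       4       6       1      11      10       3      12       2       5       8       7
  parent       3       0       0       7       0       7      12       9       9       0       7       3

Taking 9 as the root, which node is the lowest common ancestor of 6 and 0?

0

Ancestors of 6 (toward the root): 6, 0, 3, 12, 9.
Ancestors of 0: 0, 3, 12, 9.
The deepest node appearing in both lists is 0.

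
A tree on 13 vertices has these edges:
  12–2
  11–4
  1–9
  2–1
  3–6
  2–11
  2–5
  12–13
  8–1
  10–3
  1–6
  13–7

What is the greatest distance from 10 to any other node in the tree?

7

The node farthest from 10 is 7, via 10 – 3 – 6 – 1 – 2 – 12 – 13 – 7 — 7 edges.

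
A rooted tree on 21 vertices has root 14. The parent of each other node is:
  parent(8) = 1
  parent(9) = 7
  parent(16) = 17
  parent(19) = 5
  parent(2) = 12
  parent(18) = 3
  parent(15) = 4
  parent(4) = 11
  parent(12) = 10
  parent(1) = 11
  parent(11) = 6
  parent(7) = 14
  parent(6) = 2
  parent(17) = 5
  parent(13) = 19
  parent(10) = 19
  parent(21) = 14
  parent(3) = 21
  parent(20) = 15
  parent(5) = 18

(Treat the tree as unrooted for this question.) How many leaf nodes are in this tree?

5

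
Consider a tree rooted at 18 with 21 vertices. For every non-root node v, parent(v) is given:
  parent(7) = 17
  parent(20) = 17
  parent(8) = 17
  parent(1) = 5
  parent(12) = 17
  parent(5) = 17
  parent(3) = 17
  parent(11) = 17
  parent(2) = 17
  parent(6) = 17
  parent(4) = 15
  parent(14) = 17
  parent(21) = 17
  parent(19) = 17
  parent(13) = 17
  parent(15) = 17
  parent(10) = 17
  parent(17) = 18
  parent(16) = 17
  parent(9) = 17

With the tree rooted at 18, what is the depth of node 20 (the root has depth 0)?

2

Path from 18 to 20: 18–17–20, which has 2 edges.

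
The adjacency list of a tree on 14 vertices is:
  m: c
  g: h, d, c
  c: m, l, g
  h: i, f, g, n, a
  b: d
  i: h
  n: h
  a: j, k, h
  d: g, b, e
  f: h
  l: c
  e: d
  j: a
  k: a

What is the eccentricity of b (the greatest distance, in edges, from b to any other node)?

A farthest node from b is j (k also at distance 5).
The path b-d-g-h-a-j has 5 edges.

5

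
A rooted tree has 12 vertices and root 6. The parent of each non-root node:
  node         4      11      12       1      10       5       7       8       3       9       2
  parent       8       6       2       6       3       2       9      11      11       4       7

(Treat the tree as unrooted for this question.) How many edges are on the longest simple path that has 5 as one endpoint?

8

Distances from 5 peak at 8, attained at 10 (1 also at distance 8).
5 – 2 – 7 – 9 – 4 – 8 – 11 – 3 – 10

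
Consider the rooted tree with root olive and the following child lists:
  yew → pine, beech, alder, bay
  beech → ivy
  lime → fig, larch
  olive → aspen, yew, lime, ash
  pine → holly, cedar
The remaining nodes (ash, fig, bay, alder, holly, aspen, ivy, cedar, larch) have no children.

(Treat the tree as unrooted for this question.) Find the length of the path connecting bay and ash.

The path is bay–yew–olive–ash, which has 3 edges.

3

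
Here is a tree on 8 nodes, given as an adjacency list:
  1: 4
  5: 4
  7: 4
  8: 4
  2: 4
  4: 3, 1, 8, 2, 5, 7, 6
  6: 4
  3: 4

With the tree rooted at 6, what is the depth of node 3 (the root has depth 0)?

Climbing from 3 to the root: 3 – 4 – 6. That's 2 steps.

2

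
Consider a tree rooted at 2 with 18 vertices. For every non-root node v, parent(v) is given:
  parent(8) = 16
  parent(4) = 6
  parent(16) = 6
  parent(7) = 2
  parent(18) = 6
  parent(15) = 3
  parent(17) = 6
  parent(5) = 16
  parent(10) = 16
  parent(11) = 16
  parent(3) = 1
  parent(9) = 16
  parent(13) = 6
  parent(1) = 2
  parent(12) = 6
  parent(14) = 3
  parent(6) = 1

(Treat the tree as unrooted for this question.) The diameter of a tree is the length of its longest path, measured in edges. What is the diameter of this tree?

5

BFS from 14 reaches 10 last, at distance 5; BFS from 10 confirms no node is farther.
Path: 14 – 3 – 1 – 6 – 16 – 10.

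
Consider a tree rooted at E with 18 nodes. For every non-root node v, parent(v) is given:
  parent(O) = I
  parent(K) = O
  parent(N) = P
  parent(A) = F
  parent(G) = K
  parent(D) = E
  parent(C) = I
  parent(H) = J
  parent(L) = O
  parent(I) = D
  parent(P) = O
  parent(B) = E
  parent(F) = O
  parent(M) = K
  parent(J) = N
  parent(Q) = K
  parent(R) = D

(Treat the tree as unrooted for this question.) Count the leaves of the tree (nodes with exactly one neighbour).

9

The leaves are A, B, C, G, H, L, M, Q, R.
That is 9 leaves.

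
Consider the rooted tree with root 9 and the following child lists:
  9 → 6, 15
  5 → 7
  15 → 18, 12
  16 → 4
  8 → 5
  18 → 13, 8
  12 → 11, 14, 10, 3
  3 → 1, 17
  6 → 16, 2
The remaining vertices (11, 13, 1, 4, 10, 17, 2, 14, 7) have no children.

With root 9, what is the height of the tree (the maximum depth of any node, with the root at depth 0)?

A deepest node is 7, reached by 9 → 15 → 18 → 8 → 5 → 7.
That path has 5 edges, so the height is 5.

5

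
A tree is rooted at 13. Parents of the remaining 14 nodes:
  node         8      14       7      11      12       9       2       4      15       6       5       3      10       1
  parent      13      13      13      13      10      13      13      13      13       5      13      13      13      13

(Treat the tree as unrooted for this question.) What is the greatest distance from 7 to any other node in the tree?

A farthest node from 7 is 6 (12 also at distance 3).
The path 7–13–5–6 has 3 edges.

3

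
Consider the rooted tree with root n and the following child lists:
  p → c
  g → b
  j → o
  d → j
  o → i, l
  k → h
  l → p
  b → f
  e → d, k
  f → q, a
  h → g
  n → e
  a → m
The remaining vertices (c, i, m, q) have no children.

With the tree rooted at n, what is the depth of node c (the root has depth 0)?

7

n – e – d – j – o – l – p – c — 7 edges.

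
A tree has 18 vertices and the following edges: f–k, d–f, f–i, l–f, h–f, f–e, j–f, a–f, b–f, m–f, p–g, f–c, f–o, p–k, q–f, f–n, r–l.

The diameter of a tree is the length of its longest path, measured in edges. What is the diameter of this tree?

5

BFS from g reaches r last, at distance 5; BFS from r confirms no node is farther.
Path: g - p - k - f - l - r.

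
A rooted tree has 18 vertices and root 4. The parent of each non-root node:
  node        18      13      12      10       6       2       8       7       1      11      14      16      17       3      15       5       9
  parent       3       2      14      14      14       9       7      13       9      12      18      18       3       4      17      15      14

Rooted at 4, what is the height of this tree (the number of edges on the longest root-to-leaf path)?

A deepest node is 8, reached by 4 → 3 → 18 → 14 → 9 → 2 → 13 → 7 → 8.
That path has 8 edges, so the height is 8.

8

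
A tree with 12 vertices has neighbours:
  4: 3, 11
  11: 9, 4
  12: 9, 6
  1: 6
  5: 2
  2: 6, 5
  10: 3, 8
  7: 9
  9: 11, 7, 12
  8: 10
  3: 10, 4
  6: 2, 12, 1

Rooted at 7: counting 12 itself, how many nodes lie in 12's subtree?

12's subtree: {12, 6, 1, 2, 5}, size 5.

5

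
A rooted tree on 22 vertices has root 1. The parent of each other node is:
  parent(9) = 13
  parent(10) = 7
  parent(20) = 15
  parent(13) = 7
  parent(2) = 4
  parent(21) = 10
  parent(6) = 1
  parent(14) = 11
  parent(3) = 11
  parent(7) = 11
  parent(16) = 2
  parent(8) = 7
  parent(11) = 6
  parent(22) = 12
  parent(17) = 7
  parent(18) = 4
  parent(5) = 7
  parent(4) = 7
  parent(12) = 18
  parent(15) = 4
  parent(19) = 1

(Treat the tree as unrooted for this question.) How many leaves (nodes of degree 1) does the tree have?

The leaves are 3, 5, 8, 9, 14, 16, 17, 19, 20, 21, 22.
That is 11 leaves.

11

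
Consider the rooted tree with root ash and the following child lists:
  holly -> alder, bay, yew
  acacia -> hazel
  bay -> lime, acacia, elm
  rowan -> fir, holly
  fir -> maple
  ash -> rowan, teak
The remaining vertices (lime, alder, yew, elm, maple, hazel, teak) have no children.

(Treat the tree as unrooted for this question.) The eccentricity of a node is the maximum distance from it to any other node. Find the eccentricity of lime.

5

Distances from lime peak at 5, attained at maple (teak also at distance 5).
lime-bay-holly-rowan-fir-maple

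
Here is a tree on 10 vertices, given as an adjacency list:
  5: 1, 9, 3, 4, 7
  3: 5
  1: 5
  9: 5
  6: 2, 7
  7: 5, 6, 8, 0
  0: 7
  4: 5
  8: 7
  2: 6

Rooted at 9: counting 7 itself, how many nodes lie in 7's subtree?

7's subtree: {7, 6, 8, 0, 2}, size 5.

5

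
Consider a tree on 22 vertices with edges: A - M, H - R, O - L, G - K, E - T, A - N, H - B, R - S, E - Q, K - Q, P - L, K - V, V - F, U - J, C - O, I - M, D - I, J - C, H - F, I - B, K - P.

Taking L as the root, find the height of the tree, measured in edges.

10

N sits deepest: L-P-K-V-F-H-B-I-M-A-N — 10 edges from the root.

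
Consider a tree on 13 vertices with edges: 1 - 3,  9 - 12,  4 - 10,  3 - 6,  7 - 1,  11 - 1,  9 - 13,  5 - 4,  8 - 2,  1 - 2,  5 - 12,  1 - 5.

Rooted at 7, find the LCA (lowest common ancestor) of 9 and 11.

1

9's ancestor chain is 9, 12, 5, 1, 7 and 11's is 11, 1, 7; they first meet at 1.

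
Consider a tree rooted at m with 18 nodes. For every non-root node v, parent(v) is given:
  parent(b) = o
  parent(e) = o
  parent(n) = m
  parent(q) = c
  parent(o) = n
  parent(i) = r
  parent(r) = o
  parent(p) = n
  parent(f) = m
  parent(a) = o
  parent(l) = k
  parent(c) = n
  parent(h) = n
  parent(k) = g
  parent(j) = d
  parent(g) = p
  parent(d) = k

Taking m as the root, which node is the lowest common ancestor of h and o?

n

Ancestors of h (toward the root): h, n, m.
Ancestors of o: o, n, m.
The deepest node appearing in both lists is n.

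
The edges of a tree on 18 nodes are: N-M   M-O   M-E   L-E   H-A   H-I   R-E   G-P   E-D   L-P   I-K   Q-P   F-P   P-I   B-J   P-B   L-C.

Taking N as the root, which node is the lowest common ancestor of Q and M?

M

Path Q→root: Q P L E M N; path M→root: M N.
First common node: M.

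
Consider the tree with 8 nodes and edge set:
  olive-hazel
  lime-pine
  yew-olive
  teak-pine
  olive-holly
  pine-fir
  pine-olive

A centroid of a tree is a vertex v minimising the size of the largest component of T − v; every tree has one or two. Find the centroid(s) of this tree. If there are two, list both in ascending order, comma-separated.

olive, pine

Removing olive splits the tree into components of sizes 4, 1, 1, 1; the largest is 4 ≤ ⌊8/2⌋ = 4.
pine is adjacent to olive and is also a centroid (the largest component after removing it is likewise 4).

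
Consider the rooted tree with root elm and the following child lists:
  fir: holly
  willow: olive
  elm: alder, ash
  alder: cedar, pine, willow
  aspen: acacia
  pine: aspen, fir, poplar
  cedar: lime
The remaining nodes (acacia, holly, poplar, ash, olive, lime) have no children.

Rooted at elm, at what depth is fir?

3

elm–alder–pine–fir — 3 edges.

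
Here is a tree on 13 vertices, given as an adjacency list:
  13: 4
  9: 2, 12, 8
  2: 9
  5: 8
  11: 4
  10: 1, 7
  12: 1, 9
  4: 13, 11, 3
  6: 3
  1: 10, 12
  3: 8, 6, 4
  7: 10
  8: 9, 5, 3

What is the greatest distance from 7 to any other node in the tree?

A farthest node from 7 is 11 (13 also at distance 8).
The path 7-10-1-12-9-8-3-4-11 has 8 edges.

8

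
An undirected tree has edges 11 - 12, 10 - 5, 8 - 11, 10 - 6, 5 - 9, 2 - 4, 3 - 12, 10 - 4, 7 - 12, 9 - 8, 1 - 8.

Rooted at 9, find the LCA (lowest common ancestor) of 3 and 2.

9

Path 3→root: 3 12 11 8 9; path 2→root: 2 4 10 5 9.
First common node: 9.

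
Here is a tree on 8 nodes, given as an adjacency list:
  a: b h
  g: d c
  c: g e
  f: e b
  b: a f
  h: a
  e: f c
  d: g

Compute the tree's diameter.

BFS from h reaches d last, at distance 7; BFS from d confirms no node is farther.
Path: h – a – b – f – e – c – g – d.

7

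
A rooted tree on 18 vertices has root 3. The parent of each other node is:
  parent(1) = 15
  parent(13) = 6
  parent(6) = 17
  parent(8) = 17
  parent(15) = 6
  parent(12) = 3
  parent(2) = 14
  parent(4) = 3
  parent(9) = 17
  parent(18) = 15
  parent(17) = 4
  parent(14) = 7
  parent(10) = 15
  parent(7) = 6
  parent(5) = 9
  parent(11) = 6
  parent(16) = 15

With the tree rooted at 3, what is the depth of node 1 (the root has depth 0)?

3 – 4 – 17 – 6 – 15 – 1 — 5 edges.

5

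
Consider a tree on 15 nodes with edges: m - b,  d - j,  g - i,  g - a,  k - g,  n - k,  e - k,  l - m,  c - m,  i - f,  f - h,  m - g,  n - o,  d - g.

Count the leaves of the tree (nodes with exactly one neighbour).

8

Exactly 8 nodes have a single neighbour: a, b, c, e, h, j, l, o.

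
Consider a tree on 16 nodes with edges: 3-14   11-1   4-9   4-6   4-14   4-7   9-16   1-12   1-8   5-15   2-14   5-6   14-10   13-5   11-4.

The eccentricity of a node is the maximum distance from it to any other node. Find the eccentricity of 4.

3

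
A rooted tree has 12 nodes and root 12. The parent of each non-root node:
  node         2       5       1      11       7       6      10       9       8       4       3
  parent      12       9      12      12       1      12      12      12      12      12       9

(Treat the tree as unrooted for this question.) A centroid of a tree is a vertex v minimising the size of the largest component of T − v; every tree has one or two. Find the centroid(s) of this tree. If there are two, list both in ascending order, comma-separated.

Delete 12: the remaining components have sizes 3, 2, 1, 1, 1, 1, 1, 1. Max 3 ≤ 6, so 12 is a centroid.
Every other node leaves some component of size > 6, so the centroid is unique.

12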